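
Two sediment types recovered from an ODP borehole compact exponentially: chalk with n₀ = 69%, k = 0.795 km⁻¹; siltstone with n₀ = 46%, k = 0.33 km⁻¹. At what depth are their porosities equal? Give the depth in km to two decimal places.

Set n₀ₐ e^(−kₐd) = n₀ᵦ e^(−kᵦd) ⇒ ln(n₀ₐ/n₀ᵦ) = (kₐ − kᵦ)·d
d = ln(0.69/0.46) / (0.795 − 0.33) = 0.4055 / 0.465 = 0.872 km

0.87 km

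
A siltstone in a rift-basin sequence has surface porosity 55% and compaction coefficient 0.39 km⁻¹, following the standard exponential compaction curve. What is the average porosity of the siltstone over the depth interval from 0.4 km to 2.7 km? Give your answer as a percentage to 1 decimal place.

⟨phi⟩ = (1/(z₂−z₁)) ∫ phi₀ e^(−kz) dz = phi₀·(e^(−k·z₁) − e^(−k·z₂)) / (k·(z₂−z₁))
e^(−0.39×0.4) = 0.8556; e^(−0.39×2.7) = 0.3489
⟨phi⟩ = 0.55 × (0.8556 − 0.3489) / (0.39 × 2.3) = 0.55 × 0.5648 = 0.3107

31.1%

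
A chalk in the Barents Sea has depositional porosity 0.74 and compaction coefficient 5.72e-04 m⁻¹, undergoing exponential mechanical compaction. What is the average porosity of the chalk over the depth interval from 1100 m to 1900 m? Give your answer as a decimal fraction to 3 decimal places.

Working in km (1 km = 1000 m; k in km⁻¹ = k in m⁻¹ × 1000):
⟨φ⟩ = (1/(Z₂−Z₁)) ∫ φ₀ e^(−kZ) dZ = φ₀·(e^(−k·Z₁) − e^(−k·Z₂)) / (k·(Z₂−Z₁))
e^(−0.572×1.1) = 0.5330; e^(−0.572×1.9) = 0.3373
⟨φ⟩ = 0.74 × (0.5330 − 0.3373) / (0.572 × 0.8) = 0.74 × 0.4277 = 0.3165

0.317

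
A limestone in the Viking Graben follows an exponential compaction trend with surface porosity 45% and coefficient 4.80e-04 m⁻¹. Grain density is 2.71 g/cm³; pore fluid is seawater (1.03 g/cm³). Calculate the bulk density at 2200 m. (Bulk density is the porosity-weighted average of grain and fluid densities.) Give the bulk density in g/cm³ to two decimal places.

2.45 g/cm³

Working in km (1 km = 1000 m; β in km⁻¹ = β in m⁻¹ × 1000):
Porosity at depth: n = 0.45·exp(−0.48×2.2) = 0.45×0.3478 = 0.1565
Bulk density: ρ_b = (1−n)ρ_g + n·ρ_f = 0.8435×2.71 + 0.1565×1.03
       = 2.286 + 0.161 = 2.447 g/cm³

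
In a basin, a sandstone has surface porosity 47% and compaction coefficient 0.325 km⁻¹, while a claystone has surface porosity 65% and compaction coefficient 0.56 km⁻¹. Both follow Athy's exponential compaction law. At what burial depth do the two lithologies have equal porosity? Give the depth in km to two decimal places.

Set φ₀ₐ e^(−cₐz) = φ₀ᵦ e^(−cᵦz) ⇒ ln(φ₀ₐ/φ₀ᵦ) = (cₐ − cᵦ)·z
z = ln(0.47/0.65) / (0.325 − 0.56) = -0.3242 / -0.235 = 1.380 km

1.38 km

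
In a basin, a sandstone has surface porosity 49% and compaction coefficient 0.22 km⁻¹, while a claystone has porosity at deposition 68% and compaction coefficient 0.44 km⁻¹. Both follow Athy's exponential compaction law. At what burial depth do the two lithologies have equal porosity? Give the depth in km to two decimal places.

Set φ₀ₐ e^(−cₐz) = φ₀ᵦ e^(−cᵦz) ⇒ ln(φ₀ₐ/φ₀ᵦ) = (cₐ − cᵦ)·z
z = ln(0.49/0.68) / (0.22 − 0.44) = -0.3277 / -0.22 = 1.489 km

1.49 km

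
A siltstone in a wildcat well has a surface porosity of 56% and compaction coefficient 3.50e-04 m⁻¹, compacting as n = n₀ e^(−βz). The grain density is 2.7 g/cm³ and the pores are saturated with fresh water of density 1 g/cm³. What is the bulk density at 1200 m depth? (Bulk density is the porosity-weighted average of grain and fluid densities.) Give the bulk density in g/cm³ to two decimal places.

2.07 g/cm³

Working in km (1 km = 1000 m; β in km⁻¹ = β in m⁻¹ × 1000):
Porosity at depth: n = 0.56·exp(−0.35×1.2) = 0.56×0.6570 = 0.3679
Bulk density: ρ_b = (1−n)ρ_g + n·ρ_f = 0.6321×2.7 + 0.3679×1
       = 1.707 + 0.368 = 2.074 g/cm³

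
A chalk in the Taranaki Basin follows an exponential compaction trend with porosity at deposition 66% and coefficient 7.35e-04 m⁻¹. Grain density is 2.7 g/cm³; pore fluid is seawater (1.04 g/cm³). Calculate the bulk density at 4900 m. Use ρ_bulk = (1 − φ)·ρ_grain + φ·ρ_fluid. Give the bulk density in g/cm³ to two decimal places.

Working in km (1 km = 1000 m; β in km⁻¹ = β in m⁻¹ × 1000):
Porosity at depth: n = 0.66·exp(−0.735×4.9) = 0.66×0.0273 = 0.0180
Bulk density: ρ_b = (1−n)ρ_g + n·ρ_f = 0.9820×2.7 + 0.0180×1.04
       = 2.651 + 0.019 = 2.670 g/cm³

2.67 g/cm³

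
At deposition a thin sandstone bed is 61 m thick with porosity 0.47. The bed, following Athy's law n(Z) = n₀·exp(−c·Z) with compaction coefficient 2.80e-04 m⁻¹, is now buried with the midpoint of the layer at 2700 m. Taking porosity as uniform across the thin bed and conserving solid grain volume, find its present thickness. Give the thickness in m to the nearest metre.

Working in km (1 km = 1000 m; c in km⁻¹ = c in m⁻¹ × 1000):
Porosity at 2.7 km: n = 0.47·exp(−0.28×2.7) = 0.2207
Solid-volume conservation: h(1−n) = h₀(1−n₀) ⇒ h = h₀·(1−n₀)/(1−n)
h = 0.061 × (1 − 0.47)/(1 − 0.2207) = 0.061 × 0.6801 = 0.0415 km

41 m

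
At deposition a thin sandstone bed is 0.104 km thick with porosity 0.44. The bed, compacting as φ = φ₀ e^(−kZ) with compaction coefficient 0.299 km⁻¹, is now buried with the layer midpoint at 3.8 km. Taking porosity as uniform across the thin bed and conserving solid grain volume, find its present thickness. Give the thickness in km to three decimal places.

Porosity at 3.8 km: φ = 0.44·exp(−0.299×3.8) = 0.1413
Solid-volume conservation: h(1−φ) = h₀(1−φ₀) ⇒ h = h₀·(1−φ₀)/(1−φ)
h = 0.104 × (1 − 0.44)/(1 − 0.1413) = 0.104 × 0.6521 = 0.0678 km

0.068 km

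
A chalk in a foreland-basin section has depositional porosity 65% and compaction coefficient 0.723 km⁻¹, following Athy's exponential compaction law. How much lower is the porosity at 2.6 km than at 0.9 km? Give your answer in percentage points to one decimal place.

phi(0.9) = 0.65·e^(−0.723×0.9) = 0.3391
phi(2.6) = 0.65·e^(−0.723×2.6) = 0.0992
Δphi = 0.3391 − 0.0992 = 0.2399

24.0 percentage points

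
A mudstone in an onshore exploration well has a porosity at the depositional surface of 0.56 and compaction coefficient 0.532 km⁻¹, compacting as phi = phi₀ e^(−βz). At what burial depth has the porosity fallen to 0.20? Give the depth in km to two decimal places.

Invert Athy's law: z = ln(phi₀/phi) / β
z = ln(0.56/0.2) / 0.532 = ln(2.8) / 0.532 = 1.0296 / 0.532 = 1.935 km

1.94 km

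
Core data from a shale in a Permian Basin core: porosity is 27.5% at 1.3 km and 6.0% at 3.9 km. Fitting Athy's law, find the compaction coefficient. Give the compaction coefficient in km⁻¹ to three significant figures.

0.586 km⁻¹

Athy: phi(Z) = phi₀ e^(−kZ) ⇒ phi₁/phi₂ = e^{k(Z₂−Z₁)} ⇒ k = ln(phi₁/phi₂)/(Z₂−Z₁)
k = ln(0.275/0.06) / (3.9 − 1.3) = ln(4.583) / 2.6 = 1.5224 / 2.6 = 0.5855 km⁻¹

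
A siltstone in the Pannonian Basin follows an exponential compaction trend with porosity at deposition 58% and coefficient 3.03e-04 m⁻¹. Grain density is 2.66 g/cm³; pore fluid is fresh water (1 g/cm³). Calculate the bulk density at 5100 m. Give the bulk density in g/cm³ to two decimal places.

2.45 g/cm³

Working in km (1 km = 1000 m; β in km⁻¹ = β in m⁻¹ × 1000):
Porosity at depth: phi = 0.58·exp(−0.303×5.1) = 0.58×0.2132 = 0.1237
Bulk density: ρ_b = (1−phi)ρ_g + phi·ρ_f = 0.8763×2.66 + 0.1237×1
       = 2.331 + 0.124 = 2.455 g/cm³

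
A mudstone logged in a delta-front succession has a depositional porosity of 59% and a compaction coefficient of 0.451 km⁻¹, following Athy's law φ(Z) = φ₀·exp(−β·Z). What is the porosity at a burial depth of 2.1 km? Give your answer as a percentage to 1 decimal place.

22.9%

φ = φ₀·exp(−β·Z) = 0.59 × exp(−0.451 × 2.1) = 0.59 × exp(−0.9471)
  = 0.59 × 0.3879 = 0.2288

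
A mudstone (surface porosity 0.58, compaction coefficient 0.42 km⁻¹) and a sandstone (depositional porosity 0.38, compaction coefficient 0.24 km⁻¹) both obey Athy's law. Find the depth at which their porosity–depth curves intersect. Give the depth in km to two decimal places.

Set n₀ₐ e^(−βₐd) = n₀ᵦ e^(−βᵦd) ⇒ ln(n₀ₐ/n₀ᵦ) = (βₐ − βᵦ)·d
d = ln(0.58/0.38) / (0.42 − 0.24) = 0.4229 / 0.18 = 2.349 km

2.35 km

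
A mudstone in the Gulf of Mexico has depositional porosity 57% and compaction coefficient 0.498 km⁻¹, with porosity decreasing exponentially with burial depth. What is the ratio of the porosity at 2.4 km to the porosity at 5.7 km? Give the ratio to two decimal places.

5.17

phi(d₁)/phi(d₂) = e^(−c·d₁)/e^(−c·d₂) = e^{c(d₂−d₁)}
= exp(0.498 × 3.3) = exp(1.643) = 5.1727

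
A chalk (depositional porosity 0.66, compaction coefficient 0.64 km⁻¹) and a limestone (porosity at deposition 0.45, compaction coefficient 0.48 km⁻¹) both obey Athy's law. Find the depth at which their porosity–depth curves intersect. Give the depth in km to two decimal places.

Set n₀ₐ e^(−kₐz) = n₀ᵦ e^(−kᵦz) ⇒ ln(n₀ₐ/n₀ᵦ) = (kₐ − kᵦ)·z
z = ln(0.66/0.45) / (0.64 − 0.48) = 0.3830 / 0.16 = 2.394 km

2.39 km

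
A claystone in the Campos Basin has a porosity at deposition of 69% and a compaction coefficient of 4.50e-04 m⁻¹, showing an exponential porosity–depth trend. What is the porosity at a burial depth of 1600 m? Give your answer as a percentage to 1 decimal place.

Working in km (1 km = 1000 m; β in km⁻¹ = β in m⁻¹ × 1000):
φ = φ₀·exp(−β·d) = 0.69 × exp(−0.45 × 1.6) = 0.69 × exp(−0.72)
  = 0.69 × 0.4868 = 0.3359

33.6%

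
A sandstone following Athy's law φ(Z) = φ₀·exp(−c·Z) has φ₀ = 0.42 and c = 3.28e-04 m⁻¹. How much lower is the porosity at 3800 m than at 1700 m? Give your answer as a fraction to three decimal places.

0.120

Working in km (1 km = 1000 m; c in km⁻¹ = c in m⁻¹ × 1000):
φ(1.7) = 0.42·e^(−0.328×1.7) = 0.2405
φ(3.8) = 0.42·e^(−0.328×3.8) = 0.1208
Δφ = 0.2405 − 0.1208 = 0.1197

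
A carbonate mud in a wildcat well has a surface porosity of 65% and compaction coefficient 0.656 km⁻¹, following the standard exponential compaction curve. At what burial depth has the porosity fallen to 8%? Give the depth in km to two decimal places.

Invert Athy's law: z = ln(phi₀/phi) / β
z = ln(0.65/0.08) / 0.656 = ln(8.125) / 0.656 = 2.0949 / 0.656 = 3.194 km

3.19 km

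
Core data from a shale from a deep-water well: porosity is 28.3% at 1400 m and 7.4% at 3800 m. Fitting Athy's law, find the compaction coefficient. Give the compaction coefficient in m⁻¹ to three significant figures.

0.000559 m⁻¹

Working in km (1 km = 1000 m; β in km⁻¹ = β in m⁻¹ × 1000):
Athy: n(d) = n₀ e^(−βd) ⇒ n₁/n₂ = e^{β(d₂−d₁)} ⇒ β = ln(n₁/n₂)/(d₂−d₁)
β = ln(0.283/0.074) / (3.8 − 1.4) = ln(3.824) / 2.4 = 1.3414 / 2.4 = 0.5589 km⁻¹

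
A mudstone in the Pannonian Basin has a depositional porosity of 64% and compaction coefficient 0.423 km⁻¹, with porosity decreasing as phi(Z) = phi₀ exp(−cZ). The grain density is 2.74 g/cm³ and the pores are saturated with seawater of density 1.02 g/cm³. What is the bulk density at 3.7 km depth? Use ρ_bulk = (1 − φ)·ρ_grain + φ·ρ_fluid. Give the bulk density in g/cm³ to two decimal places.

Porosity at depth: phi = 0.64·exp(−0.423×3.7) = 0.64×0.2091 = 0.1338
Bulk density: ρ_b = (1−phi)ρ_g + phi·ρ_f = 0.8662×2.74 + 0.1338×1.02
       = 2.373 + 0.136 = 2.510 g/cm³

2.51 g/cm³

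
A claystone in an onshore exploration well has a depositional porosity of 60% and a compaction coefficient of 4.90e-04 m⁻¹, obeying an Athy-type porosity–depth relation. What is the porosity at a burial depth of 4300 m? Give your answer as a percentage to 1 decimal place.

Working in km (1 km = 1000 m; β in km⁻¹ = β in m⁻¹ × 1000):
n = n₀·exp(−β·z) = 0.6 × exp(−0.49 × 4.3) = 0.6 × exp(−2.107)
  = 0.6 × 0.1216 = 0.0730

7.3%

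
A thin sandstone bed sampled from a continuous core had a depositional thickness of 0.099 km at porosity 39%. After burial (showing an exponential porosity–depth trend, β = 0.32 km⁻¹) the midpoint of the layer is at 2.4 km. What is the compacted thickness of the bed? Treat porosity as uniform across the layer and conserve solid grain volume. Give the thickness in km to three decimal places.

0.074 km

Porosity at 2.4 km: phi = 0.39·exp(−0.32×2.4) = 0.1809
Solid-volume conservation: h(1−phi) = h₀(1−phi₀) ⇒ h = h₀·(1−phi₀)/(1−phi)
h = 0.099 × (1 − 0.39)/(1 − 0.1809) = 0.099 × 0.7448 = 0.0737 km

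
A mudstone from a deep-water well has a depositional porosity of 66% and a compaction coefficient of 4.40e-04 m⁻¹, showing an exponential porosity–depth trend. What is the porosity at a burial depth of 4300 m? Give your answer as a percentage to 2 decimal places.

Working in km (1 km = 1000 m; β in km⁻¹ = β in m⁻¹ × 1000):
phi = phi₀·exp(−β·d) = 0.66 × exp(−0.44 × 4.3) = 0.66 × exp(−1.892)
  = 0.66 × 0.1508 = 0.0995

9.95%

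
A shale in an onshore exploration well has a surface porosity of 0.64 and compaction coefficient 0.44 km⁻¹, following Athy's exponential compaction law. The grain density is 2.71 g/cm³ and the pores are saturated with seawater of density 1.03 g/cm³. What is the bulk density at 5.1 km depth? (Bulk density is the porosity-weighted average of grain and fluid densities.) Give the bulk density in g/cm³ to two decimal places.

Porosity at depth: n = 0.64·exp(−0.44×5.1) = 0.64×0.1060 = 0.0679
Bulk density: ρ_b = (1−n)ρ_g + n·ρ_f = 0.9321×2.71 + 0.0679×1.03
       = 2.526 + 0.070 = 2.596 g/cm³

2.60 g/cm³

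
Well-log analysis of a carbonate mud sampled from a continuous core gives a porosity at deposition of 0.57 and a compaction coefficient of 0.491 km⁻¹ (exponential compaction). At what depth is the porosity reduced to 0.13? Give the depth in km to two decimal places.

Invert Athy's law: d = ln(φ₀/φ) / c
d = ln(0.57/0.13) / 0.491 = ln(4.385) / 0.491 = 1.4781 / 0.491 = 3.010 km

3.01 km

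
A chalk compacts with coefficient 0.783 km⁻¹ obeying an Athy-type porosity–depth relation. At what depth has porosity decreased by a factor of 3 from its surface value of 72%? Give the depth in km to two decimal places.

1.40 km

phi/phi₀ = 1/3 ⇒ exp(−β·z) = 1/3 ⇒ z = ln(3) / β
z = 1.0986 / 0.783 = 1.403 km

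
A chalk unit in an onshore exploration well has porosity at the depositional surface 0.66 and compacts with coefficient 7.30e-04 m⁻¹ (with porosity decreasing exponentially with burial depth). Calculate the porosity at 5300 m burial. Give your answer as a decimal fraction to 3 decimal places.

Working in km (1 km = 1000 m; c in km⁻¹ = c in m⁻¹ × 1000):
n = n₀·exp(−c·Z) = 0.66 × exp(−0.73 × 5.3) = 0.66 × exp(−3.869)
  = 0.66 × 0.0209 = 0.0138

0.014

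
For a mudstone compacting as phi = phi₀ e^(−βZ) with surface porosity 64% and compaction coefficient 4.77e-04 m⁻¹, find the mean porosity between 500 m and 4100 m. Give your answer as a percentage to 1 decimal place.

24.1%

Working in km (1 km = 1000 m; β in km⁻¹ = β in m⁻¹ × 1000):
⟨phi⟩ = (1/(Z₂−Z₁)) ∫ phi₀ e^(−βZ) dZ = phi₀·(e^(−β·Z₁) − e^(−β·Z₂)) / (β·(Z₂−Z₁))
e^(−0.477×0.5) = 0.7878; e^(−0.477×4.1) = 0.1415
⟨phi⟩ = 0.64 × (0.7878 − 0.1415) / (0.477 × 3.6) = 0.64 × 0.3764 = 0.2409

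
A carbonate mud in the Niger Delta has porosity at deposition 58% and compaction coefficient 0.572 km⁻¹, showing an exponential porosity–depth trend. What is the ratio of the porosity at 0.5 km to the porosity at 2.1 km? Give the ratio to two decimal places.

2.50

φ(d₁)/φ(d₂) = e^(−β·d₁)/e^(−β·d₂) = e^{β(d₂−d₁)}
= exp(0.572 × 1.6) = exp(0.9152) = 2.4973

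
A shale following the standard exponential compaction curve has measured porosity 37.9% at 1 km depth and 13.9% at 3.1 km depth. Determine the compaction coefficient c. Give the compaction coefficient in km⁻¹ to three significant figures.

0.478 km⁻¹

Athy: phi(d) = phi₀ e^(−cd) ⇒ phi₁/phi₂ = e^{c(d₂−d₁)} ⇒ c = ln(phi₁/phi₂)/(d₂−d₁)
c = ln(0.379/0.139) / (3.1 − 1) = ln(2.727) / 2.1 = 1.0031 / 2.1 = 0.4776 km⁻¹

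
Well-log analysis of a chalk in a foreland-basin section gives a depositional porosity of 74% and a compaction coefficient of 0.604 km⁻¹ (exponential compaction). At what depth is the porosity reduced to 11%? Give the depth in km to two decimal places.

3.16 km

Invert Athy's law: d = ln(phi₀/phi) / β
d = ln(0.74/0.11) / 0.604 = ln(6.727) / 0.604 = 1.9062 / 0.604 = 3.156 km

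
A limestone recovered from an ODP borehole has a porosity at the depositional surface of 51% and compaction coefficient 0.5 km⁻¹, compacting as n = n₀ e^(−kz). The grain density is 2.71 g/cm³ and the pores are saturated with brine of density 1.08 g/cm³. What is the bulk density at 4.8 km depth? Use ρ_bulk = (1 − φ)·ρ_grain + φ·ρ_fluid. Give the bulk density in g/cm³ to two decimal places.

Porosity at depth: n = 0.51·exp(−0.5×4.8) = 0.51×0.0907 = 0.0463
Bulk density: ρ_b = (1−n)ρ_g + n·ρ_f = 0.9537×2.71 + 0.0463×1.08
       = 2.585 + 0.050 = 2.635 g/cm³

2.63 g/cm³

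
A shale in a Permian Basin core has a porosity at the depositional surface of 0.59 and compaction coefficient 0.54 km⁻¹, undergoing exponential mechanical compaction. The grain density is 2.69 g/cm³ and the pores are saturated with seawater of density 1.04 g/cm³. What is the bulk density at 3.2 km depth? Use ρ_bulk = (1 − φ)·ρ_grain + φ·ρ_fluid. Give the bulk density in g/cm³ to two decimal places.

2.52 g/cm³

Porosity at depth: n = 0.59·exp(−0.54×3.2) = 0.59×0.1776 = 0.1048
Bulk density: ρ_b = (1−n)ρ_g + n·ρ_f = 0.8952×2.69 + 0.1048×1.04
       = 2.408 + 0.109 = 2.517 g/cm³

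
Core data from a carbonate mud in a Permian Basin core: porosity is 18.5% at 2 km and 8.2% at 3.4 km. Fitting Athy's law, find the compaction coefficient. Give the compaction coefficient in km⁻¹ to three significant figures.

0.581 km⁻¹

Athy: φ(z) = φ₀ e^(−cz) ⇒ φ₁/φ₂ = e^{c(z₂−z₁)} ⇒ c = ln(φ₁/φ₂)/(z₂−z₁)
c = ln(0.185/0.082) / (3.4 − 2) = ln(2.256) / 1.4 = 0.8136 / 1.4 = 0.5812 km⁻¹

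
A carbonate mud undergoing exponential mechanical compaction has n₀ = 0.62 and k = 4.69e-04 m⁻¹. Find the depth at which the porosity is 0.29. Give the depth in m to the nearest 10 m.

1620 m

Working in km (1 km = 1000 m; k in km⁻¹ = k in m⁻¹ × 1000):
Invert Athy's law: z = ln(n₀/n) / k
z = ln(0.62/0.29) / 0.469 = ln(2.138) / 0.469 = 0.7598 / 0.469 = 1.620 km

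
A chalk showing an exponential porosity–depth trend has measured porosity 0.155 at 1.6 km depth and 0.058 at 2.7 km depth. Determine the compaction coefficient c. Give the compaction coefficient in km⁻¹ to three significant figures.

Athy: φ(z) = φ₀ e^(−cz) ⇒ φ₁/φ₂ = e^{c(z₂−z₁)} ⇒ c = ln(φ₁/φ₂)/(z₂−z₁)
c = ln(0.155/0.058) / (2.7 − 1.6) = ln(2.672) / 1.1 = 0.9830 / 1.1 = 0.8936 km⁻¹

0.894 km⁻¹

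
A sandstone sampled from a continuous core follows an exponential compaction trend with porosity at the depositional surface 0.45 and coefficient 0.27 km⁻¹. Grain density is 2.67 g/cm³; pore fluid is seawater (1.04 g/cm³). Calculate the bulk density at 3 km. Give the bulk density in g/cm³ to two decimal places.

Porosity at depth: phi = 0.45·exp(−0.27×3) = 0.45×0.4449 = 0.2002
Bulk density: ρ_b = (1−phi)ρ_g + phi·ρ_f = 0.7998×2.67 + 0.2002×1.04
       = 2.136 + 0.208 = 2.344 g/cm³

2.34 g/cm³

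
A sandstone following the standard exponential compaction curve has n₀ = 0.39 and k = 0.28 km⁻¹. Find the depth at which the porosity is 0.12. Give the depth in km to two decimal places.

4.21 km

Invert Athy's law: d = ln(n₀/n) / k
d = ln(0.39/0.12) / 0.28 = ln(3.25) / 0.28 = 1.1787 / 0.28 = 4.209 km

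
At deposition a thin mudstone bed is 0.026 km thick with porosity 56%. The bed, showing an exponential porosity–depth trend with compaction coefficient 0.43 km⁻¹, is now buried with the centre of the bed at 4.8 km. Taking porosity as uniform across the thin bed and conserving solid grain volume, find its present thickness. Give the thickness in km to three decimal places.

Porosity at 4.8 km: n = 0.56·exp(−0.43×4.8) = 0.0711
Solid-volume conservation: h(1−n) = h₀(1−n₀) ⇒ h = h₀·(1−n₀)/(1−n)
h = 0.026 × (1 − 0.56)/(1 − 0.0711) = 0.026 × 0.4737 = 0.0123 km

0.012 km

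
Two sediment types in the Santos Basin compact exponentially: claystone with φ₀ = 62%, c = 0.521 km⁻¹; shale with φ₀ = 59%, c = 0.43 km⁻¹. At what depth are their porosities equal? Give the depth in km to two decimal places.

0.55 km

Set φ₀ₐ e^(−cₐz) = φ₀ᵦ e^(−cᵦz) ⇒ ln(φ₀ₐ/φ₀ᵦ) = (cₐ − cᵦ)·z
z = ln(0.62/0.59) / (0.521 − 0.43) = 0.0496 / 0.091 = 0.545 km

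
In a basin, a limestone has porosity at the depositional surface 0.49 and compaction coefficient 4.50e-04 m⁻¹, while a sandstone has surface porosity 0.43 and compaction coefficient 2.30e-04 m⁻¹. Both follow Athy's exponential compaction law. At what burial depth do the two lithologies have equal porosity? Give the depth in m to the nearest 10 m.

Working in km (1 km = 1000 m; k in km⁻¹ = k in m⁻¹ × 1000):
Set n₀ₐ e^(−kₐZ) = n₀ᵦ e^(−kᵦZ) ⇒ ln(n₀ₐ/n₀ᵦ) = (kₐ − kᵦ)·Z
Z = ln(0.49/0.43) / (0.45 − 0.23) = 0.1306 / 0.22 = 0.594 km

590 m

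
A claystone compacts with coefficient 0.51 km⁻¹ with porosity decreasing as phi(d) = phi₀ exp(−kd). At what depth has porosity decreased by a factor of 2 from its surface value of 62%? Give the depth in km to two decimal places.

phi/phi₀ = 1/2 ⇒ exp(−k·d) = 1/2 ⇒ d = ln(2) / k
d = 0.6931 / 0.51 = 1.359 km

1.36 km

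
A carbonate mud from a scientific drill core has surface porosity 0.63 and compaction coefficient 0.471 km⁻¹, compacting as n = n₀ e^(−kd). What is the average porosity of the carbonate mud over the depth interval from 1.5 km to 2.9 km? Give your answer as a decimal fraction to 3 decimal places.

⟨n⟩ = (1/(d₂−d₁)) ∫ n₀ e^(−kd) dd = n₀·(e^(−k·d₁) − e^(−k·d₂)) / (k·(d₂−d₁))
e^(−0.471×1.5) = 0.4934; e^(−0.471×2.9) = 0.2552
⟨n⟩ = 0.63 × (0.4934 − 0.2552) / (0.471 × 1.4) = 0.63 × 0.3613 = 0.2276

0.228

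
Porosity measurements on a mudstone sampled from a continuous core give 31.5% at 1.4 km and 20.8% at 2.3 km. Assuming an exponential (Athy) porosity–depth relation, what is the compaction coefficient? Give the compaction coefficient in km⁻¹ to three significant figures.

Athy: phi(d) = phi₀ e^(−βd) ⇒ phi₁/phi₂ = e^{β(d₂−d₁)} ⇒ β = ln(phi₁/phi₂)/(d₂−d₁)
β = ln(0.315/0.208) / (2.3 − 1.4) = ln(1.514) / 0.9 = 0.4150 / 0.9 = 0.4611 km⁻¹

0.461 km⁻¹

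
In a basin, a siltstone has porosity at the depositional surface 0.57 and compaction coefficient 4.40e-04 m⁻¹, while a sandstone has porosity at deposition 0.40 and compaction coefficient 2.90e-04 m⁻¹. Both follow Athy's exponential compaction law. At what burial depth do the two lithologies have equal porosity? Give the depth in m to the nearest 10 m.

Working in km (1 km = 1000 m; c in km⁻¹ = c in m⁻¹ × 1000):
Set φ₀ₐ e^(−cₐz) = φ₀ᵦ e^(−cᵦz) ⇒ ln(φ₀ₐ/φ₀ᵦ) = (cₐ − cᵦ)·z
z = ln(0.57/0.4) / (0.44 − 0.29) = 0.3542 / 0.15 = 2.361 km

2360 m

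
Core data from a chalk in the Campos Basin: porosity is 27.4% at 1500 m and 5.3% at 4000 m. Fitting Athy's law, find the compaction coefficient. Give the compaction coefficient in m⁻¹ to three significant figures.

0.000657 m⁻¹

Working in km (1 km = 1000 m; β in km⁻¹ = β in m⁻¹ × 1000):
Athy: φ(d) = φ₀ e^(−βd) ⇒ φ₁/φ₂ = e^{β(d₂−d₁)} ⇒ β = ln(φ₁/φ₂)/(d₂−d₁)
β = ln(0.274/0.053) / (4 − 1.5) = ln(5.17) / 2.5 = 1.6428 / 2.5 = 0.6571 km⁻¹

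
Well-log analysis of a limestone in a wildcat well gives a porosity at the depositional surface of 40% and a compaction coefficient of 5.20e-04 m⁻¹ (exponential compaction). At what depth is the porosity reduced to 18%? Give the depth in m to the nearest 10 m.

Working in km (1 km = 1000 m; β in km⁻¹ = β in m⁻¹ × 1000):
Invert Athy's law: Z = ln(φ₀/φ) / β
Z = ln(0.4/0.18) / 0.52 = ln(2.222) / 0.52 = 0.7985 / 0.52 = 1.536 km

1540 m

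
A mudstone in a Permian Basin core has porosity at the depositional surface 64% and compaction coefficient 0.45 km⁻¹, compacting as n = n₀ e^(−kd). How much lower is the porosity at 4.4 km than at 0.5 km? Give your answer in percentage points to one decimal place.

n(0.5) = 0.64·e^(−0.45×0.5) = 0.5111
n(4.4) = 0.64·e^(−0.45×4.4) = 0.0884
Δn = 0.5111 − 0.0884 = 0.4227

42.3 percentage points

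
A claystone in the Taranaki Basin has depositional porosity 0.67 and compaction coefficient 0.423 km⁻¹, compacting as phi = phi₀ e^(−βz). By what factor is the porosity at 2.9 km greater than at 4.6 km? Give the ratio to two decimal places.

phi(z₁)/phi(z₂) = e^(−β·z₁)/e^(−β·z₂) = e^{β(z₂−z₁)}
= exp(0.423 × 1.7) = exp(0.7191) = 2.0526

2.05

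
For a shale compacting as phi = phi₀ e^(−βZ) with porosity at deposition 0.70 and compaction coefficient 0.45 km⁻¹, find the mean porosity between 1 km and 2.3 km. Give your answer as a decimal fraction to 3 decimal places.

⟨phi⟩ = (1/(Z₂−Z₁)) ∫ phi₀ e^(−βZ) dZ = phi₀·(e^(−β·Z₁) − e^(−β·Z₂)) / (β·(Z₂−Z₁))
e^(−0.45×1) = 0.6376; e^(−0.45×2.3) = 0.3552
⟨phi⟩ = 0.7 × (0.6376 − 0.3552) / (0.45 × 1.3) = 0.7 × 0.4827 = 0.3379

0.338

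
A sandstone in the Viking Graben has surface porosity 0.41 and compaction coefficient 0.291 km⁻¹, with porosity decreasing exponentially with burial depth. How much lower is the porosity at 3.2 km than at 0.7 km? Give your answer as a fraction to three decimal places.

φ(0.7) = 0.41·e^(−0.291×0.7) = 0.3344
φ(3.2) = 0.41·e^(−0.291×3.2) = 0.1616
Δφ = 0.3344 − 0.1616 = 0.1729

0.173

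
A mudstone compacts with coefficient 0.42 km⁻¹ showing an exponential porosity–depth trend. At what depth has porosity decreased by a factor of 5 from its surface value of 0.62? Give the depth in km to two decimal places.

phi/phi₀ = 1/5 ⇒ exp(−k·z) = 1/5 ⇒ z = ln(5) / k
z = 1.6094 / 0.42 = 3.832 km

3.83 km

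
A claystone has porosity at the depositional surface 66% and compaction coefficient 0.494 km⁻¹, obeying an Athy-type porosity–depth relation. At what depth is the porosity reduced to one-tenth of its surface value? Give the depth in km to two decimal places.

n/n₀ = 1/10 ⇒ exp(−c·Z) = 1/10 ⇒ Z = ln(10) / c
Z = 2.3026 / 0.494 = 4.661 km

4.66 km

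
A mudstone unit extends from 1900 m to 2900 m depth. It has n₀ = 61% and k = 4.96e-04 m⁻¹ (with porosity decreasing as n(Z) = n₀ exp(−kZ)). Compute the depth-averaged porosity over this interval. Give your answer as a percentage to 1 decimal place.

Working in km (1 km = 1000 m; k in km⁻¹ = k in m⁻¹ × 1000):
⟨n⟩ = (1/(Z₂−Z₁)) ∫ n₀ e^(−kZ) dZ = n₀·(e^(−k·Z₁) − e^(−k·Z₂)) / (k·(Z₂−Z₁))
e^(−0.496×1.9) = 0.3897; e^(−0.496×2.9) = 0.2373
⟨n⟩ = 0.61 × (0.3897 − 0.2373) / (0.496 × 1) = 0.61 × 0.3072 = 0.1874

18.7%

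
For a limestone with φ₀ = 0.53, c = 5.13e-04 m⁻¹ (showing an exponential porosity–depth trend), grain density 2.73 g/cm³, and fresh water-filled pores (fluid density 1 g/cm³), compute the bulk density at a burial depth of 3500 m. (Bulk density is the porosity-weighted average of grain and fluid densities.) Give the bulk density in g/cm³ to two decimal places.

Working in km (1 km = 1000 m; c in km⁻¹ = c in m⁻¹ × 1000):
Porosity at depth: φ = 0.53·exp(−0.513×3.5) = 0.53×0.1660 = 0.0880
Bulk density: ρ_b = (1−φ)ρ_g + φ·ρ_f = 0.9120×2.73 + 0.0880×1
       = 2.490 + 0.088 = 2.578 g/cm³

2.58 g/cm³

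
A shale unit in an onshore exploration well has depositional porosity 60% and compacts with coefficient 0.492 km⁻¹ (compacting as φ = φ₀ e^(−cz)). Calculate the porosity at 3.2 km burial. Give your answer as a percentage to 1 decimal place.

φ = φ₀·exp(−c·z) = 0.6 × exp(−0.492 × 3.2) = 0.6 × exp(−1.574)
  = 0.6 × 0.2071 = 0.1243

12.4%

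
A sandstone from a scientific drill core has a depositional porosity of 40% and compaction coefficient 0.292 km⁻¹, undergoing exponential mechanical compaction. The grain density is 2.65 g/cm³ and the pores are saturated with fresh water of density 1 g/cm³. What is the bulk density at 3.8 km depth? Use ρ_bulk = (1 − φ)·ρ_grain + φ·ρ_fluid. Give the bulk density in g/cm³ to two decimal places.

2.43 g/cm³

Porosity at depth: φ = 0.4·exp(−0.292×3.8) = 0.4×0.3297 = 0.1319
Bulk density: ρ_b = (1−φ)ρ_g + φ·ρ_f = 0.8681×2.65 + 0.1319×1
       = 2.301 + 0.132 = 2.432 g/cm³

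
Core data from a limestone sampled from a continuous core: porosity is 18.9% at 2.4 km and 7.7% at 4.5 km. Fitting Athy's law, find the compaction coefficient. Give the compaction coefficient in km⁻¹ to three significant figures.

0.428 km⁻¹

Athy: phi(Z) = phi₀ e^(−cZ) ⇒ phi₁/phi₂ = e^{c(Z₂−Z₁)} ⇒ c = ln(phi₁/phi₂)/(Z₂−Z₁)
c = ln(0.189/0.077) / (4.5 − 2.4) = ln(2.455) / 2.1 = 0.8979 / 2.1 = 0.4276 km⁻¹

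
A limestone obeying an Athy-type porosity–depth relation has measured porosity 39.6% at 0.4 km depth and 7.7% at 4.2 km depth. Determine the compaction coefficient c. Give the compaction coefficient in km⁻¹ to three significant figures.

0.431 km⁻¹

Athy: phi(d) = phi₀ e^(−cd) ⇒ phi₁/phi₂ = e^{c(d₂−d₁)} ⇒ c = ln(phi₁/phi₂)/(d₂−d₁)
c = ln(0.396/0.077) / (4.2 − 0.4) = ln(5.143) / 3.8 = 1.6376 / 3.8 = 0.4309 km⁻¹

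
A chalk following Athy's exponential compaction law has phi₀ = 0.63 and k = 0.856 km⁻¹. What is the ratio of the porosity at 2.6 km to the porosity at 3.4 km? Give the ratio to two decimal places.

phi(z₁)/phi(z₂) = e^(−k·z₁)/e^(−k·z₂) = e^{k(z₂−z₁)}
= exp(0.856 × 0.8) = exp(0.6848) = 1.9834

1.98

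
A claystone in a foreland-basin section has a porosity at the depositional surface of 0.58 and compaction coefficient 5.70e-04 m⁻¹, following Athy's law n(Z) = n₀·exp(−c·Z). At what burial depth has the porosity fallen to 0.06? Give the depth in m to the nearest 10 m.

Working in km (1 km = 1000 m; c in km⁻¹ = c in m⁻¹ × 1000):
Invert Athy's law: Z = ln(n₀/n) / c
Z = ln(0.58/0.06) / 0.57 = ln(9.667) / 0.57 = 2.2687 / 0.57 = 3.980 km

3980 m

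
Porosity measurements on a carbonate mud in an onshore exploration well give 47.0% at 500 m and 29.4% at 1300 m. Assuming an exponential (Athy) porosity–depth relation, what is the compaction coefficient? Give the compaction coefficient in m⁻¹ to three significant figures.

Working in km (1 km = 1000 m; c in km⁻¹ = c in m⁻¹ × 1000):
Athy: phi(z) = phi₀ e^(−cz) ⇒ phi₁/phi₂ = e^{c(z₂−z₁)} ⇒ c = ln(phi₁/phi₂)/(z₂−z₁)
c = ln(0.47/0.294) / (1.3 − 0.5) = ln(1.599) / 0.8 = 0.4692 / 0.8 = 0.5864 km⁻¹

0.000586 m⁻¹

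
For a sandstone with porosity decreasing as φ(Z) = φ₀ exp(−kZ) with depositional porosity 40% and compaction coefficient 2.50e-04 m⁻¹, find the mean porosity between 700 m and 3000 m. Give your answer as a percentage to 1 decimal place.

25.5%

Working in km (1 km = 1000 m; k in km⁻¹ = k in m⁻¹ × 1000):
⟨φ⟩ = (1/(Z₂−Z₁)) ∫ φ₀ e^(−kZ) dZ = φ₀·(e^(−k·Z₁) − e^(−k·Z₂)) / (k·(Z₂−Z₁))
e^(−0.25×0.7) = 0.8395; e^(−0.25×3) = 0.4724
⟨φ⟩ = 0.4 × (0.8395 − 0.4724) / (0.25 × 2.3) = 0.4 × 0.6384 = 0.2554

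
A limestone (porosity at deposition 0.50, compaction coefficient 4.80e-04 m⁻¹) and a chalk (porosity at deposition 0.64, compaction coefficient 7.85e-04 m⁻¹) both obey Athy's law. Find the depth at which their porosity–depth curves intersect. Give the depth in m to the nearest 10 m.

810 m

Working in km (1 km = 1000 m; c in km⁻¹ = c in m⁻¹ × 1000):
Set phi₀ₐ e^(−cₐd) = phi₀ᵦ e^(−cᵦd) ⇒ ln(phi₀ₐ/phi₀ᵦ) = (cₐ − cᵦ)·d
d = ln(0.5/0.64) / (0.48 − 0.785) = -0.2469 / -0.305 = 0.809 km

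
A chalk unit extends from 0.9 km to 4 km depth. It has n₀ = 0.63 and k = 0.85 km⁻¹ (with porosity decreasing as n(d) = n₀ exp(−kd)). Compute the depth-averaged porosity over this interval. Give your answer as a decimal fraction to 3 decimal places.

0.103

⟨n⟩ = (1/(d₂−d₁)) ∫ n₀ e^(−kd) dd = n₀·(e^(−k·d₁) − e^(−k·d₂)) / (k·(d₂−d₁))
e^(−0.85×0.9) = 0.4653; e^(−0.85×4) = 0.0334
⟨n⟩ = 0.63 × (0.4653 − 0.0334) / (0.85 × 3.1) = 0.63 × 0.1639 = 0.1033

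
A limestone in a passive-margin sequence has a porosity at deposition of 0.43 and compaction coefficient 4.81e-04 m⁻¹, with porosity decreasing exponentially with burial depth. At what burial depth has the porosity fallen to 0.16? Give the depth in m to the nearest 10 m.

2060 m

Working in km (1 km = 1000 m; c in km⁻¹ = c in m⁻¹ × 1000):
Invert Athy's law: Z = ln(phi₀/phi) / c
Z = ln(0.43/0.16) / 0.481 = ln(2.688) / 0.481 = 0.9886 / 0.481 = 2.055 km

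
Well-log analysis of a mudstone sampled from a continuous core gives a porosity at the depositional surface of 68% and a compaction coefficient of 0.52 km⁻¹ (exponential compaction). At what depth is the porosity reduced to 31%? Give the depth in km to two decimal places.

1.51 km

Invert Athy's law: d = ln(phi₀/phi) / β
d = ln(0.68/0.31) / 0.52 = ln(2.194) / 0.52 = 0.7855 / 0.52 = 1.511 km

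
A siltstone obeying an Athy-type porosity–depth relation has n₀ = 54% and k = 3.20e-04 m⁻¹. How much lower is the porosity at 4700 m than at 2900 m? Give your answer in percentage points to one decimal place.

Working in km (1 km = 1000 m; k in km⁻¹ = k in m⁻¹ × 1000):
n(2.9) = 0.54·e^(−0.32×2.9) = 0.2135
n(4.7) = 0.54·e^(−0.32×4.7) = 0.1200
Δn = 0.2135 − 0.1200 = 0.0935

9.3 percentage points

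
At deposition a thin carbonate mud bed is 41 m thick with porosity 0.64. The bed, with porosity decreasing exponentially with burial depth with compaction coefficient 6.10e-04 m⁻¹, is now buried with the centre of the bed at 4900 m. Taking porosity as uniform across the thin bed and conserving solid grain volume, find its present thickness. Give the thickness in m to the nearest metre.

Working in km (1 km = 1000 m; k in km⁻¹ = k in m⁻¹ × 1000):
Porosity at 4.9 km: phi = 0.64·exp(−0.61×4.9) = 0.0322
Solid-volume conservation: h(1−phi) = h₀(1−phi₀) ⇒ h = h₀·(1−phi₀)/(1−phi)
h = 0.041 × (1 − 0.64)/(1 − 0.0322) = 0.041 × 0.3720 = 0.0153 km

15 m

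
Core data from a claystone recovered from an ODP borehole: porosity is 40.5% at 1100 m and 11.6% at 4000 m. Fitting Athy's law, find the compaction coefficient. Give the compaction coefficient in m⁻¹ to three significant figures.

Working in km (1 km = 1000 m; k in km⁻¹ = k in m⁻¹ × 1000):
Athy: n(z) = n₀ e^(−kz) ⇒ n₁/n₂ = e^{k(z₂−z₁)} ⇒ k = ln(n₁/n₂)/(z₂−z₁)
k = ln(0.405/0.116) / (4 − 1.1) = ln(3.491) / 2.9 = 1.2503 / 2.9 = 0.4311 km⁻¹

0.000431 m⁻¹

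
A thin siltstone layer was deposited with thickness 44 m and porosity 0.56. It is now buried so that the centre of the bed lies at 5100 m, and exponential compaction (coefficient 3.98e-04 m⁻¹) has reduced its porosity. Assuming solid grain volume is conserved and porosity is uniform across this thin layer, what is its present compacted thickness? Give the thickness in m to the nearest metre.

21 m

Working in km (1 km = 1000 m; k in km⁻¹ = k in m⁻¹ × 1000):
Porosity at 5.1 km: n = 0.56·exp(−0.398×5.1) = 0.0736
Solid-volume conservation: h(1−n) = h₀(1−n₀) ⇒ h = h₀·(1−n₀)/(1−n)
h = 0.044 × (1 − 0.56)/(1 − 0.0736) = 0.044 × 0.4749 = 0.0209 km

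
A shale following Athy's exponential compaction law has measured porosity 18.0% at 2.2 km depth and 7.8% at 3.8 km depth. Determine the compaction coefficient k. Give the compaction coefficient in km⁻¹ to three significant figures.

Athy: phi(Z) = phi₀ e^(−kZ) ⇒ phi₁/phi₂ = e^{k(Z₂−Z₁)} ⇒ k = ln(phi₁/phi₂)/(Z₂−Z₁)
k = ln(0.18/0.078) / (3.8 − 2.2) = ln(2.308) / 1.6 = 0.8362 / 1.6 = 0.5227 km⁻¹

0.523 km⁻¹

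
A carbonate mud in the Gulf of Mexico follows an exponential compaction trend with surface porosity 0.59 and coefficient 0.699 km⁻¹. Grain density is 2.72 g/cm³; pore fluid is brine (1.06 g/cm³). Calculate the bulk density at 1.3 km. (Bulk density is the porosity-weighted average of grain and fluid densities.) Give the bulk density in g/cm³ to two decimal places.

Porosity at depth: phi = 0.59·exp(−0.699×1.3) = 0.59×0.4030 = 0.2378
Bulk density: ρ_b = (1−phi)ρ_g + phi·ρ_f = 0.7622×2.72 + 0.2378×1.06
       = 2.073 + 0.252 = 2.325 g/cm³

2.33 g/cm³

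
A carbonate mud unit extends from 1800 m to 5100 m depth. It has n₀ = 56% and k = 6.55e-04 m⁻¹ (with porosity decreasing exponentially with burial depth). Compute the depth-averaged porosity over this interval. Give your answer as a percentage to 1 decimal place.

7.1%

Working in km (1 km = 1000 m; k in km⁻¹ = k in m⁻¹ × 1000):
⟨n⟩ = (1/(Z₂−Z₁)) ∫ n₀ e^(−kZ) dZ = n₀·(e^(−k·Z₁) − e^(−k·Z₂)) / (k·(Z₂−Z₁))
e^(−0.655×1.8) = 0.3076; e^(−0.655×5.1) = 0.0354
⟨n⟩ = 0.56 × (0.3076 − 0.0354) / (0.655 × 3.3) = 0.56 × 0.1259 = 0.0705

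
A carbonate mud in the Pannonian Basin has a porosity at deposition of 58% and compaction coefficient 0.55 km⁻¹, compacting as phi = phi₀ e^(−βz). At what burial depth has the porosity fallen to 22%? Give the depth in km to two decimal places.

Invert Athy's law: z = ln(phi₀/phi) / β
z = ln(0.58/0.22) / 0.55 = ln(2.636) / 0.55 = 0.9694 / 0.55 = 1.763 km

1.76 km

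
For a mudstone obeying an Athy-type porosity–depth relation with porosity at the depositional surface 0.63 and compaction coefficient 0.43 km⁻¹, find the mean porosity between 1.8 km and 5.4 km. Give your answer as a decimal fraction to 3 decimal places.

0.148

⟨phi⟩ = (1/(Z₂−Z₁)) ∫ phi₀ e^(−kZ) dZ = phi₀·(e^(−k·Z₁) − e^(−k·Z₂)) / (k·(Z₂−Z₁))
e^(−0.43×1.8) = 0.4612; e^(−0.43×5.4) = 0.0981
⟨phi⟩ = 0.63 × (0.4612 − 0.0981) / (0.43 × 3.6) = 0.63 × 0.2346 = 0.1478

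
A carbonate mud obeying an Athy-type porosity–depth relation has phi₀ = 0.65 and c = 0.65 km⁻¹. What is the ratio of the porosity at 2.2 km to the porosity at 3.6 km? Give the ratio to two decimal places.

phi(z₁)/phi(z₂) = e^(−c·z₁)/e^(−c·z₂) = e^{c(z₂−z₁)}
= exp(0.65 × 1.4) = exp(0.91) = 2.4843

2.48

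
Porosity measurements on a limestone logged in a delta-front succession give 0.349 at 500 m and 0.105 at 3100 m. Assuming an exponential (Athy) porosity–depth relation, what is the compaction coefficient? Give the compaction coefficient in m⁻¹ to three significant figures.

Working in km (1 km = 1000 m; β in km⁻¹ = β in m⁻¹ × 1000):
Athy: phi(Z) = phi₀ e^(−βZ) ⇒ phi₁/phi₂ = e^{β(Z₂−Z₁)} ⇒ β = ln(phi₁/phi₂)/(Z₂−Z₁)
β = ln(0.349/0.105) / (3.1 − 0.5) = ln(3.324) / 2.6 = 1.2011 / 2.6 = 0.462 km⁻¹

0.000462 m⁻¹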